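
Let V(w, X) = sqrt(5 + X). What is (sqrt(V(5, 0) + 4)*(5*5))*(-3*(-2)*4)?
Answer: 600*sqrt(4 + sqrt(5)) ≈ 1498.3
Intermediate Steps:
(sqrt(V(5, 0) + 4)*(5*5))*(-3*(-2)*4) = (sqrt(sqrt(5 + 0) + 4)*(5*5))*(-3*(-2)*4) = (sqrt(sqrt(5) + 4)*25)*(6*4) = (sqrt(4 + sqrt(5))*25)*24 = (25*sqrt(4 + sqrt(5)))*24 = 600*sqrt(4 + sqrt(5))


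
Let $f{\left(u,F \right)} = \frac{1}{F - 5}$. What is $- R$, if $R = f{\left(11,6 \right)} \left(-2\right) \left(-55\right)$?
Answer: $-110$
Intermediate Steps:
$f{\left(u,F \right)} = \frac{1}{-5 + F}$
$R = 110$ ($R = \frac{1}{-5 + 6} \left(-2\right) \left(-55\right) = 1^{-1} \left(-2\right) \left(-55\right) = 1 \left(-2\right) \left(-55\right) = \left(-2\right) \left(-55\right) = 110$)
$- R = \left(-1\right) 110 = -110$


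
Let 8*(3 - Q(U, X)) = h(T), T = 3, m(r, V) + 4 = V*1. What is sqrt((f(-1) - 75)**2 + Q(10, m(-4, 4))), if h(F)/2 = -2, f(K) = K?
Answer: sqrt(23118)/2 ≈ 76.023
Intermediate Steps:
m(r, V) = -4 + V (m(r, V) = -4 + V*1 = -4 + V)
h(F) = -4 (h(F) = 2*(-2) = -4)
Q(U, X) = 7/2 (Q(U, X) = 3 - 1/8*(-4) = 3 + 1/2 = 7/2)
sqrt((f(-1) - 75)**2 + Q(10, m(-4, 4))) = sqrt((-1 - 75)**2 + 7/2) = sqrt((-76)**2 + 7/2) = sqrt(5776 + 7/2) = sqrt(11559/2) = sqrt(23118)/2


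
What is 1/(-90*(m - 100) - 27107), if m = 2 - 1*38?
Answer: -1/14867 ≈ -6.7263e-5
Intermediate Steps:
m = -36 (m = 2 - 38 = -36)
1/(-90*(m - 100) - 27107) = 1/(-90*(-36 - 100) - 27107) = 1/(-90*(-136) - 27107) = 1/(12240 - 27107) = 1/(-14867) = -1/14867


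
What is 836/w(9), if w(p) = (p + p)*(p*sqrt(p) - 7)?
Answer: 209/90 ≈ 2.3222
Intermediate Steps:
w(p) = 2*p*(-7 + p**(3/2)) (w(p) = (2*p)*(p**(3/2) - 7) = (2*p)*(-7 + p**(3/2)) = 2*p*(-7 + p**(3/2)))
836/w(9) = 836/(-14*9 + 2*9**(5/2)) = 836/(-126 + 2*243) = 836/(-126 + 486) = 836/360 = 836*(1/360) = 209/90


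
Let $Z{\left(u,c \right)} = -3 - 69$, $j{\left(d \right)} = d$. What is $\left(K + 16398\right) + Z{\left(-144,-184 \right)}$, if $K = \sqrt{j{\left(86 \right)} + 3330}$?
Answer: $16326 + 2 \sqrt{854} \approx 16384.0$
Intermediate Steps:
$Z{\left(u,c \right)} = -72$ ($Z{\left(u,c \right)} = -3 - 69 = -72$)
$K = 2 \sqrt{854}$ ($K = \sqrt{86 + 3330} = \sqrt{3416} = 2 \sqrt{854} \approx 58.447$)
$\left(K + 16398\right) + Z{\left(-144,-184 \right)} = \left(2 \sqrt{854} + 16398\right) - 72 = \left(16398 + 2 \sqrt{854}\right) - 72 = 16326 + 2 \sqrt{854}$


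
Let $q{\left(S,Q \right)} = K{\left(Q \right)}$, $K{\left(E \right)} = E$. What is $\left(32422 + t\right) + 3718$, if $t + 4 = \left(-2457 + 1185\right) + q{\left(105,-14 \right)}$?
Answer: $34850$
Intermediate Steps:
$q{\left(S,Q \right)} = Q$
$t = -1290$ ($t = -4 + \left(\left(-2457 + 1185\right) - 14\right) = -4 - 1286 = -1290$)
$\left(32422 + t\right) + 3718 = \left(32422 - 1290\right) + 3718 = 31132 + 3718 = 34850$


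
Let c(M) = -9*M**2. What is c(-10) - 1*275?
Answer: -1175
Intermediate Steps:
c(-10) - 1*275 = -9*(-10)**2 - 1*275 = -9*100 - 275 = -900 - 275 = -1175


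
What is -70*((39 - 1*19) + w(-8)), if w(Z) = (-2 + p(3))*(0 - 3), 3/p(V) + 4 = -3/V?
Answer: -1946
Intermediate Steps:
p(V) = 3/(-4 - 3/V)
w(Z) = 39/5 (w(Z) = (-2 - 3*3/(3 + 4*3))*(0 - 3) = (-2 - 3*3/(3 + 12))*(-3) = (-2 - 3*3/15)*(-3) = (-2 - 3*3*1/15)*(-3) = (-2 - ⅗)*(-3) = -13/5*(-3) = 39/5)
-70*((39 - 1*19) + w(-8)) = -70*((39 - 1*19) + 39/5) = -70*((39 - 19) + 39/5) = -70*(20 + 39/5) = -70*139/5 = -1946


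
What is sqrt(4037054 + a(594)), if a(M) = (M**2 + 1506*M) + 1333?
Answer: sqrt(5285787) ≈ 2299.1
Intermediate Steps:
a(M) = 1333 + M**2 + 1506*M
sqrt(4037054 + a(594)) = sqrt(4037054 + (1333 + 594**2 + 1506*594)) = sqrt(4037054 + (1333 + 352836 + 894564)) = sqrt(4037054 + 1248733) = sqrt(5285787)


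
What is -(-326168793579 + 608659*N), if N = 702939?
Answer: -101681355222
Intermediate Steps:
-(-326168793579 + 608659*N) = -608659/(1/(702939 - 535881)) = -608659/(1/167058) = -608659/1/167058 = -608659*167058 = -101681355222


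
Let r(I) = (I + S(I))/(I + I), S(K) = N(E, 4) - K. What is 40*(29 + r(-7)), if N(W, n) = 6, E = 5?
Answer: 8000/7 ≈ 1142.9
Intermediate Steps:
S(K) = 6 - K
r(I) = 3/I (r(I) = (I + (6 - I))/(I + I) = 6/((2*I)) = 6*(1/(2*I)) = 3/I)
40*(29 + r(-7)) = 40*(29 + 3/(-7)) = 40*(29 + 3*(-⅐)) = 40*(29 - 3/7) = 40*(200/7) = 8000/7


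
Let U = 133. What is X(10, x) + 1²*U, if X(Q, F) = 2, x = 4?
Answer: 135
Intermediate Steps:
X(10, x) + 1²*U = 2 + 1²*133 = 2 + 1*133 = 2 + 133 = 135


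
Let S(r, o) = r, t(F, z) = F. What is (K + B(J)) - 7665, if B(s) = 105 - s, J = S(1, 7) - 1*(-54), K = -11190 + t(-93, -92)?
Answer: -18898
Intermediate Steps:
K = -11283 (K = -11190 - 93 = -11283)
J = 55 (J = 1 - 1*(-54) = 1 + 54 = 55)
(K + B(J)) - 7665 = (-11283 + (105 - 1*55)) - 7665 = (-11283 + (105 - 55)) - 7665 = (-11283 + 50) - 7665 = -11233 - 7665 = -18898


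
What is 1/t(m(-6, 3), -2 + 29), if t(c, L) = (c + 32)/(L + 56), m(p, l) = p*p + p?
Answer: 83/62 ≈ 1.3387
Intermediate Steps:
m(p, l) = p + p² (m(p, l) = p² + p = p + p²)
t(c, L) = (32 + c)/(56 + L)
1/t(m(-6, 3), -2 + 29) = 1/((32 - 6*(1 - 6))/(56 + (-2 + 29))) = 1/((32 - 6*(-5))/(56 + 27)) = 1/((32 + 30)/83) = 1/((1/83)*62) = 1/(62/83) = 83/62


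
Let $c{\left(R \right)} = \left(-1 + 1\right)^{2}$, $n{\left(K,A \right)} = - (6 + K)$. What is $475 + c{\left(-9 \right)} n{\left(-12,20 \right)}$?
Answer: $475$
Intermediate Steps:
$n{\left(K,A \right)} = -6 - K$
$c{\left(R \right)} = 0$ ($c{\left(R \right)} = 0^{2} = 0$)
$475 + c{\left(-9 \right)} n{\left(-12,20 \right)} = 475 + 0 \left(-6 - -12\right) = 475 + 0 \left(-6 + 12\right) = 475 + 0 \cdot 6 = 475 + 0 = 475$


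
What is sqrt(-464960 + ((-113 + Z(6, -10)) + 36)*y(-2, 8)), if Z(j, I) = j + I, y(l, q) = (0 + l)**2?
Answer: 2*I*sqrt(116321) ≈ 682.12*I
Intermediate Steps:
y(l, q) = l**2
Z(j, I) = I + j
sqrt(-464960 + ((-113 + Z(6, -10)) + 36)*y(-2, 8)) = sqrt(-464960 + ((-113 + (-10 + 6)) + 36)*(-2)**2) = sqrt(-464960 + ((-113 - 4) + 36)*4) = sqrt(-464960 + (-117 + 36)*4) = sqrt(-464960 - 81*4) = sqrt(-464960 - 324) = sqrt(-465284) = 2*I*sqrt(116321)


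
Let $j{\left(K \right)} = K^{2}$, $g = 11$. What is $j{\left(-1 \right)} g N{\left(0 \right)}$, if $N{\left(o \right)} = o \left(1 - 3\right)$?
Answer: $0$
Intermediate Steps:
$N{\left(o \right)} = - 2 o$ ($N{\left(o \right)} = o \left(-2\right) = - 2 o$)
$j{\left(-1 \right)} g N{\left(0 \right)} = \left(-1\right)^{2} \cdot 11 \left(\left(-2\right) 0\right) = 1 \cdot 11 \cdot 0 = 11 \cdot 0 = 0$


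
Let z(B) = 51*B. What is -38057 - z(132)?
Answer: -44789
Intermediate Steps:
-38057 - z(132) = -38057 - 51*132 = -38057 - 1*6732 = -38057 - 6732 = -44789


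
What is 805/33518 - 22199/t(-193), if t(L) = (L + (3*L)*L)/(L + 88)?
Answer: 19554184895/934766743 ≈ 20.919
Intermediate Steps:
t(L) = (L + 3*L²)/(88 + L)
805/33518 - 22199/t(-193) = 805/33518 - 22199*(-(88 - 193)/(193*(1 + 3*(-193)))) = 805*(1/33518) - 22199*105/(193*(1 - 579)) = 805/33518 - 22199/((-193*(-1/105)*(-578))) = 805/33518 - 22199/(-111554/105) = 805/33518 - 22199*(-105/111554) = 805/33518 + 2330895/111554 = 19554184895/934766743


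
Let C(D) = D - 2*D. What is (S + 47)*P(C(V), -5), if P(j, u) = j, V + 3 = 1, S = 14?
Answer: 122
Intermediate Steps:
V = -2 (V = -3 + 1 = -2)
C(D) = -D
(S + 47)*P(C(V), -5) = (14 + 47)*(-1*(-2)) = 61*2 = 122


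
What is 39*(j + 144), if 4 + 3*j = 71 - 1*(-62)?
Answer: 7293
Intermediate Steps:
j = 43 (j = -4/3 + (71 - 1*(-62))/3 = -4/3 + (71 + 62)/3 = -4/3 + (1/3)*133 = -4/3 + 133/3 = 43)
39*(j + 144) = 39*(43 + 144) = 39*187 = 7293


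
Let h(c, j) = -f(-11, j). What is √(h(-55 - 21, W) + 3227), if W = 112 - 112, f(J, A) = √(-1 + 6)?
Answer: √(3227 - √5) ≈ 56.787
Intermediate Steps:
f(J, A) = √5
W = 0
h(c, j) = -√5
√(h(-55 - 21, W) + 3227) = √(-√5 + 3227) = √(3227 - √5)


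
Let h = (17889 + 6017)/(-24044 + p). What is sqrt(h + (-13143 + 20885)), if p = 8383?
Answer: 6*sqrt(52735614181)/15661 ≈ 87.980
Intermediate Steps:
h = -23906/15661 (h = (17889 + 6017)/(-24044 + 8383) = 23906/(-15661) = 23906*(-1/15661) = -23906/15661 ≈ -1.5265)
sqrt(h + (-13143 + 20885)) = sqrt(-23906/15661 + (-13143 + 20885)) = sqrt(-23906/15661 + 7742) = sqrt(121223556/15661) = 6*sqrt(52735614181)/15661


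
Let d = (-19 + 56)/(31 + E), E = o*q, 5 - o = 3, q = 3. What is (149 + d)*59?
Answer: 8850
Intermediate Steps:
o = 2 (o = 5 - 1*3 = 5 - 3 = 2)
E = 6 (E = 2*3 = 6)
d = 1 (d = (-19 + 56)/(31 + 6) = 37/37 = 37*(1/37) = 1)
(149 + d)*59 = (149 + 1)*59 = 150*59 = 8850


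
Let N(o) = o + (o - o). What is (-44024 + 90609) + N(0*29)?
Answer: 46585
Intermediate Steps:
N(o) = o (N(o) = o + 0 = o)
(-44024 + 90609) + N(0*29) = (-44024 + 90609) + 0*29 = 46585 + 0 = 46585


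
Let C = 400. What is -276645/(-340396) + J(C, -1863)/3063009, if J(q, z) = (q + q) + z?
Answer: 847004283857/1042636011564 ≈ 0.81237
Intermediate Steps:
J(q, z) = z + 2*q (J(q, z) = 2*q + z = z + 2*q)
-276645/(-340396) + J(C, -1863)/3063009 = -276645/(-340396) + (-1863 + 2*400)/3063009 = -276645*(-1/340396) + (-1863 + 800)*(1/3063009) = 276645/340396 - 1063*1/3063009 = 276645/340396 - 1063/3063009 = 847004283857/1042636011564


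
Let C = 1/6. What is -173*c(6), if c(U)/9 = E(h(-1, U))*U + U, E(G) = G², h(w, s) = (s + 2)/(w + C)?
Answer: -21757518/25 ≈ -8.7030e+5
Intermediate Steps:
C = ⅙ ≈ 0.16667
h(w, s) = (2 + s)/(⅙ + w) (h(w, s) = (s + 2)/(w + ⅙) = (2 + s)/(⅙ + w))
c(U) = 9*U + 9*U*(-12/5 - 6*U/5)² (c(U) = 9*((6*(2 + U)/(1 + 6*(-1)))²*U + U) = 9*((6*(2 + U)/(1 - 6))²*U + U) = 9*((6*(2 + U)/(-5))²*U + U) = 9*((6*(-⅕)*(2 + U))²*U + U) = 9*((-12/5 - 6*U/5)²*U + U) = 9*(U*(-12/5 - 6*U/5)² + U) = 9*(U + U*(-12/5 - 6*U/5)²) = 9*U + 9*U*(-12/5 - 6*U/5)²)
-173*c(6) = -1557*6*(25 + 36*(2 + 6)²)/25 = -1557*6*(25 + 36*8²)/25 = -1557*6*(25 + 36*64)/25 = -1557*6*(25 + 2304)/25 = -1557*6*2329/25 = -173*125766/25 = -21757518/25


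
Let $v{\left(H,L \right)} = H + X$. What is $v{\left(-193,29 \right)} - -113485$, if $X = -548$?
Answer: $112744$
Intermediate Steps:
$v{\left(H,L \right)} = -548 + H$ ($v{\left(H,L \right)} = H - 548 = -548 + H$)
$v{\left(-193,29 \right)} - -113485 = \left(-548 - 193\right) - -113485 = -741 + 113485 = 112744$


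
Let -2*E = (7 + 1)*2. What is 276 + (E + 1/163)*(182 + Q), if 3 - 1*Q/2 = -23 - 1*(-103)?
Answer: 8504/163 ≈ 52.172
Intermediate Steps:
E = -8 (E = -(7 + 1)*2/2 = -4*2 = -1/2*16 = -8)
Q = -154 (Q = 6 - 2*(-23 - 1*(-103)) = 6 - 2*(-23 + 103) = 6 - 2*80 = 6 - 160 = -154)
276 + (E + 1/163)*(182 + Q) = 276 + (-8 + 1/163)*(182 - 154) = 276 + (-8 + 1/163)*28 = 276 - 1303/163*28 = 276 - 36484/163 = 8504/163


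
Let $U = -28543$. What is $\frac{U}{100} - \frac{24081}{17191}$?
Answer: $- \frac{493090813}{1719100} \approx -286.83$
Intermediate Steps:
$\frac{U}{100} - \frac{24081}{17191} = - \frac{28543}{100} - \frac{24081}{17191} = - \frac{493090813}{1719100}$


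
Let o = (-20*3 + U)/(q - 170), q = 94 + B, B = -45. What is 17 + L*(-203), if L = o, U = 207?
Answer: 31898/121 ≈ 263.62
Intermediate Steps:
q = 49 (q = 94 - 45 = 49)
o = -147/121 (o = (-20*3 + 207)/(49 - 170) = (-60 + 207)/(-121) = 147*(-1/121) = -147/121 ≈ -1.2149)
L = -147/121 ≈ -1.2149
17 + L*(-203) = 17 - 147/121*(-203) = 17 + 29841/121 = 31898/121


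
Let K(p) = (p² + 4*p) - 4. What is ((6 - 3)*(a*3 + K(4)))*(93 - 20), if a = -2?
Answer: 4818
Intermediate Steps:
K(p) = -4 + p² + 4*p
((6 - 3)*(a*3 + K(4)))*(93 - 20) = ((6 - 3)*(-2*3 + (-4 + 4² + 4*4)))*(93 - 20) = (3*(-6 + (-4 + 16 + 16)))*73 = (3*(-6 + 28))*73 = (3*22)*73 = 66*73 = 4818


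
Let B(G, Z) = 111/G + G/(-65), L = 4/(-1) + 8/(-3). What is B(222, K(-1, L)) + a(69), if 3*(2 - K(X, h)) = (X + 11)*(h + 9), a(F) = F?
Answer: 8591/130 ≈ 66.085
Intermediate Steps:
L = -20/3 (L = 4*(-1) + 8*(-⅓) = -4 - 8/3 = -20/3 ≈ -6.6667)
K(X, h) = 2 - (9 + h)*(11 + X)/3 (K(X, h) = 2 - (X + 11)*(h + 9)/3 = 2 - (11 + X)*(9 + h)/3 = 2 - (9 + h)*(11 + X)/3)
B(G, Z) = 111/G - G/65 (B(G, Z) = 111/G + G*(-1/65) = 111/G - G/65)
B(222, K(-1, L)) + a(69) = (111/222 - 1/65*222) + 69 = (111*(1/222) - 222/65) + 69 = (½ - 222/65) + 69 = -379/130 + 69 = 8591/130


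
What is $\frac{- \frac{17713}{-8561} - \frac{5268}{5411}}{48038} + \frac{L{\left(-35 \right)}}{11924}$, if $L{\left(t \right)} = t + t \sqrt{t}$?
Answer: $- \frac{5520008425875}{1895312733921068} - \frac{35 i \sqrt{35}}{11924} \approx -0.0029125 - 0.017365 i$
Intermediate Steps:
$L{\left(t \right)} = t + t^{\frac{3}{2}}$
$\frac{- \frac{17713}{-8561} - \frac{5268}{5411}}{48038} + \frac{L{\left(-35 \right)}}{11924} = \frac{- \frac{17713}{-8561} - \frac{5268}{5411}}{48038} + \frac{-35 + \left(-35\right)^{\frac{3}{2}}}{11924} = \left(\left(-17713\right) \left(- \frac{1}{8561}\right) - \frac{5268}{5411}\right) \frac{1}{48038} + \left(-35 - 35 i \sqrt{35}\right) \frac{1}{11924} = \left(\frac{17713}{8561} - \frac{5268}{5411}\right) \frac{1}{48038} - \left(\frac{35}{11924} + \frac{35 i \sqrt{35}}{11924}\right) = \frac{7249385}{6617653} \cdot \frac{1}{48038} - \left(\frac{35}{11924} + \frac{35 i \sqrt{35}}{11924}\right) = \frac{7249385}{317898814814} - \left(\frac{35}{11924} + \frac{35 i \sqrt{35}}{11924}\right) = - \frac{5520008425875}{1895312733921068} - \frac{35 i \sqrt{35}}{11924}$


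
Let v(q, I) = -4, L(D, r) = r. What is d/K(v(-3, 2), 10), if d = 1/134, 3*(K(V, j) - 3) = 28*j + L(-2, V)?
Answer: 1/12730 ≈ 7.8555e-5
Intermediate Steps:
K(V, j) = 3 + V/3 + 28*j/3 (K(V, j) = 3 + (28*j + V)/3 = 3 + (V + 28*j)/3 = 3 + (V/3 + 28*j/3) = 3 + V/3 + 28*j/3)
d = 1/134 ≈ 0.0074627
d/K(v(-3, 2), 10) = 1/(134*(3 + (⅓)*(-4) + (28/3)*10)) = 1/(134*(3 - 4/3 + 280/3)) = (1/134)/95 = (1/134)*(1/95) = 1/12730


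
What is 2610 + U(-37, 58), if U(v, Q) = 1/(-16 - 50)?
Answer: 172259/66 ≈ 2610.0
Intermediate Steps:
U(v, Q) = -1/66 (U(v, Q) = 1/(-66) = -1/66)
2610 + U(-37, 58) = 2610 - 1/66 = 172259/66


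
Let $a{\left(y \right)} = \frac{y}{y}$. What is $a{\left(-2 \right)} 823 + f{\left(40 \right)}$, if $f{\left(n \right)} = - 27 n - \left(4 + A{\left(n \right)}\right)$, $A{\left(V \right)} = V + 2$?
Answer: $-303$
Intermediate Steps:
$A{\left(V \right)} = 2 + V$
$a{\left(y \right)} = 1$
$f{\left(n \right)} = -6 - 28 n$ ($f{\left(n \right)} = - 27 n - \left(6 + n\right) = -6 - 28 n$)
$a{\left(-2 \right)} 823 + f{\left(40 \right)} = 1 \cdot 823 - 1126 = 823 - 1126 = -303$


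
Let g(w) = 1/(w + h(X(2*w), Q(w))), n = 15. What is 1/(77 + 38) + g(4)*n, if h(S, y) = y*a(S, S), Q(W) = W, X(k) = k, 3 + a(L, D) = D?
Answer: 583/920 ≈ 0.63370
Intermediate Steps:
a(L, D) = -3 + D
h(S, y) = y*(-3 + S)
g(w) = 1/(w + w*(-3 + 2*w))
1/(77 + 38) + g(4)*n = 1/(77 + 38) + ((1/2)/(4*(-1 + 4)))*15 = 1/115 + ((1/2)*(1/4)/3)*15 = 1/115 + ((1/2)*(1/4)*(1/3))*15 = 1/115 + (1/24)*15 = 1/115 + 5/8 = 583/920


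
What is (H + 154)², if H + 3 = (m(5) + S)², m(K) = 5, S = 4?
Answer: 53824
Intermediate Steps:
H = 78 (H = -3 + (5 + 4)² = -3 + 9² = -3 + 81 = 78)
(H + 154)² = (78 + 154)² = 232² = 53824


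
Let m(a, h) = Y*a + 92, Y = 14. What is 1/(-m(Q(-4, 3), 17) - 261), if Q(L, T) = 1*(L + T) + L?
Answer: -1/283 ≈ -0.0035336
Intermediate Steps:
Q(L, T) = T + 2*L (Q(L, T) = (L + T) + L = T + 2*L)
m(a, h) = 92 + 14*a (m(a, h) = 14*a + 92 = 92 + 14*a)
1/(-m(Q(-4, 3), 17) - 261) = 1/(-(92 + 14*(3 + 2*(-4))) - 261) = 1/(-(92 + 14*(3 - 8)) - 261) = 1/(-(92 + 14*(-5)) - 261) = 1/(-(92 - 70) - 261) = 1/(-1*22 - 261) = 1/(-22 - 261) = 1/(-283) = -1/283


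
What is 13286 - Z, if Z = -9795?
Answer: 23081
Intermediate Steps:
13286 - Z = 13286 - 1*(-9795) = 13286 + 9795 = 23081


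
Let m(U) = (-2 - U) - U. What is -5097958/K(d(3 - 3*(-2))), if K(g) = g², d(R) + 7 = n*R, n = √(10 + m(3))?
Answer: -1075669138/12769 - 642342708*√2/12769 ≈ -1.5538e+5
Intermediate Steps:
m(U) = -2 - 2*U
n = √2 (n = √(10 + (-2 - 2*3)) = √(10 + (-2 - 6)) = √(10 - 8) = √2 ≈ 1.4142)
d(R) = -7 + R*√2 (d(R) = -7 + √2*R = -7 + R*√2)
-5097958/K(d(3 - 3*(-2))) = -5097958/(-7 + (3 - 3*(-2))*√2)² = -5097958/(-7 + (3 + 6)*√2)² = -5097958/(-7 + 9*√2)²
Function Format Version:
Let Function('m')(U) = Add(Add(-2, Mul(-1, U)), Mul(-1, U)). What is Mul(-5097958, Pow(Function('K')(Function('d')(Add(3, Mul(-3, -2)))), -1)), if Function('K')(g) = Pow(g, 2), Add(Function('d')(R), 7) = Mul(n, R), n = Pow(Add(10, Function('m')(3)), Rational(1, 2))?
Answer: Add(Rational(-1075669138, 12769), Mul(Rational(-642342708, 12769), Pow(2, Rational(1, 2)))) ≈ -1.5538e+5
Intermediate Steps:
Function('m')(U) = Add(-2, Mul(-2, U))
n = Pow(2, Rational(1, 2)) (n = Pow(Add(10, Add(-2, Mul(-2, 3))), Rational(1, 2)) = Pow(Add(10, Add(-2, -6)), Rational(1, 2)) = Pow(Add(10, -8), Rational(1, 2)) = Pow(2, Rational(1, 2)) ≈ 1.4142)
Function('d')(R) = Add(-7, Mul(R, Pow(2, Rational(1, 2)))) (Function('d')(R) = Add(-7, Mul(Pow(2, Rational(1, 2)), R)) = Add(-7, Mul(R, Pow(2, Rational(1, 2)))))
Mul(-5097958, Pow(Function('K')(Function('d')(Add(3, Mul(-3, -2)))), -1)) = Mul(-5097958, Pow(Pow(Add(-7, Mul(Add(3, Mul(-3, -2)), Pow(2, Rational(1, 2)))), 2), -1)) = Mul(-5097958, Pow(Pow(Add(-7, Mul(Add(3, 6), Pow(2, Rational(1, 2)))), 2), -1)) = Mul(-5097958, Pow(Pow(Add(-7, Mul(9, Pow(2, Rational(1, 2)))), 2), -1)) = Mul(-5097958, Pow(Add(-7, Mul(9, Pow(2, Rational(1, 2)))), -2))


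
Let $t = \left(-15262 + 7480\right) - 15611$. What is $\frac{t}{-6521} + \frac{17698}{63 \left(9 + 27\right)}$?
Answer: $\frac{84231991}{7394814} \approx 11.391$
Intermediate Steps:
$t = -23393$ ($t = -7782 - 15611 = -23393$)
$\frac{t}{-6521} + \frac{17698}{63 \left(9 + 27\right)} = - \frac{23393}{-6521} + \frac{17698}{63 \left(9 + 27\right)} = \left(-23393\right) \left(- \frac{1}{6521}\right) + \frac{17698}{63 \cdot 36} = \frac{23393}{6521} + \frac{17698}{2268} = \frac{23393}{6521} + 17698 \cdot \frac{1}{2268} = \frac{23393}{6521} + \frac{8849}{1134} = \frac{84231991}{7394814}$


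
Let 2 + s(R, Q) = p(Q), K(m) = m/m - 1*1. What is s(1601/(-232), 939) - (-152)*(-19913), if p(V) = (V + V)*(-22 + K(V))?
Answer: -3068094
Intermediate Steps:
K(m) = 0 (K(m) = 1 - 1 = 0)
p(V) = -44*V (p(V) = (V + V)*(-22 + 0) = (2*V)*(-22) = -44*V)
s(R, Q) = -2 - 44*Q
s(1601/(-232), 939) - (-152)*(-19913) = (-2 - 44*939) - (-152)*(-19913) = (-2 - 41316) - 1*3026776 = -41318 - 3026776 = -3068094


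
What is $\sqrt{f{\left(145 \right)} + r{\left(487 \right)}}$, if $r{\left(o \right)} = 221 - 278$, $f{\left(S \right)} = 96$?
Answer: $\sqrt{39} \approx 6.245$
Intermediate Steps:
$r{\left(o \right)} = -57$
$\sqrt{f{\left(145 \right)} + r{\left(487 \right)}} = \sqrt{96 - 57} = \sqrt{39}$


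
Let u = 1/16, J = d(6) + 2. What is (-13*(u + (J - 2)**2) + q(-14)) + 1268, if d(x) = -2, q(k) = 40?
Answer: 20083/16 ≈ 1255.2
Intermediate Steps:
J = 0 (J = -2 + 2 = 0)
u = 1/16 ≈ 0.062500
(-13*(u + (J - 2)**2) + q(-14)) + 1268 = (-13*(1/16 + (0 - 2)**2) + 40) + 1268 = (-13*(1/16 + (-2)**2) + 40) + 1268 = (-13*(1/16 + 4) + 40) + 1268 = (-13*65/16 + 40) + 1268 = (-845/16 + 40) + 1268 = -205/16 + 1268 = 20083/16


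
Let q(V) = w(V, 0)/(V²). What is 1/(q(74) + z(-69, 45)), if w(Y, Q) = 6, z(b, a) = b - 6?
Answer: -2738/205347 ≈ -0.013334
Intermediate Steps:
z(b, a) = -6 + b
q(V) = 6/V² (q(V) = 6/(V²) = 6/V²)
1/(q(74) + z(-69, 45)) = 1/(6/74² + (-6 - 69)) = 1/(6*(1/5476) - 75) = 1/(3/2738 - 75) = 1/(-205347/2738) = -2738/205347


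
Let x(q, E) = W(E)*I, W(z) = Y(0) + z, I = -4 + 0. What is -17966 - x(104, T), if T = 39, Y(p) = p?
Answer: -17810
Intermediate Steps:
I = -4
W(z) = z (W(z) = 0 + z = z)
x(q, E) = -4*E (x(q, E) = E*(-4) = -4*E)
-17966 - x(104, T) = -17966 - (-4)*39 = -17966 - 1*(-156) = -17966 + 156 = -17810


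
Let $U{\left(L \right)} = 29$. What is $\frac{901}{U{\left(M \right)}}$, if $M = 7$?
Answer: $\frac{901}{29} \approx 31.069$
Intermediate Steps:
$\frac{901}{U{\left(M \right)}} = \frac{901}{29}$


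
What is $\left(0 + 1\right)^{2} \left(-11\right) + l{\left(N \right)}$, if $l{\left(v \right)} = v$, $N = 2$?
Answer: $-9$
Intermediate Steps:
$\left(0 + 1\right)^{2} \left(-11\right) + l{\left(N \right)} = \left(0 + 1\right)^{2} \left(-11\right) + 2 = 1^{2} \left(-11\right) + 2 = 1 \left(-11\right) + 2 = -11 + 2 = -9$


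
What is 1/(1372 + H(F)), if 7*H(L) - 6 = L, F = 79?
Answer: 7/9689 ≈ 0.00072247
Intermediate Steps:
H(L) = 6/7 + L/7
1/(1372 + H(F)) = 1/(1372 + (6/7 + (⅐)*79)) = 1/(1372 + (6/7 + 79/7)) = 1/(1372 + 85/7) = 1/(9689/7) = 7/9689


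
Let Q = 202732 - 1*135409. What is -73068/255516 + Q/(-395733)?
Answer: -1281042292/2808780923 ≈ -0.45608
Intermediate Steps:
Q = 67323 (Q = 202732 - 135409 = 67323)
-73068/255516 + Q/(-395733) = -73068/255516 + 67323/(-395733) = -73068*1/255516 + 67323*(-1/395733) = -6089/21293 - 22441/131911 = -1281042292/2808780923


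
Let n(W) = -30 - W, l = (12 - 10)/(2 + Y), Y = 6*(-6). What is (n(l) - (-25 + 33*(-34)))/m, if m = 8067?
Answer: 6330/45713 ≈ 0.13847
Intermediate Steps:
Y = -36
l = -1/17 (l = (12 - 10)/(2 - 36) = 2/(-34) = 2*(-1/34) = -1/17 ≈ -0.058824)
(n(l) - (-25 + 33*(-34)))/m = ((-30 - 1*(-1/17)) - (-25 + 33*(-34)))/8067 = ((-30 + 1/17) - (-25 - 1122))*(1/8067) = (-509/17 - 1*(-1147))*(1/8067) = (-509/17 + 1147)*(1/8067) = (18990/17)*(1/8067) = 6330/45713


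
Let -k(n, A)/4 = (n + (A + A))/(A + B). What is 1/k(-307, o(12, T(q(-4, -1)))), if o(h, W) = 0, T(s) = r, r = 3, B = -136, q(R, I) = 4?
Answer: -34/307 ≈ -0.11075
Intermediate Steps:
T(s) = 3
k(n, A) = -4*(n + 2*A)/(-136 + A) (k(n, A) = -4*(n + (A + A))/(A - 136) = -4*(n + 2*A)/(-136 + A))
1/k(-307, o(12, T(q(-4, -1)))) = 1/(4*(-1*(-307) - 2*0)/(-136 + 0)) = 1/(4*(307 + 0)/(-136)) = 1/(4*(-1/136)*307) = 1/(-307/34) = -34/307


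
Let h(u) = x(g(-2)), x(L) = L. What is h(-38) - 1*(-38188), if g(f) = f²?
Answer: 38192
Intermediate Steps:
h(u) = 4 (h(u) = (-2)² = 4)
h(-38) - 1*(-38188) = 4 - 1*(-38188) = 4 + 38188 = 38192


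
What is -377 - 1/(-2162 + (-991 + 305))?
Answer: -1073695/2848 ≈ -377.00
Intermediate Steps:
-377 - 1/(-2162 + (-991 + 305)) = -377 - 1/(-2162 - 686) = -377 - 1/(-2848) = -377 - 1*(-1/2848) = -377 + 1/2848 = -1073695/2848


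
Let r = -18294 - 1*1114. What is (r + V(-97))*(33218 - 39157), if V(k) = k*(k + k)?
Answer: 3504010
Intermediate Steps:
V(k) = 2*k**2 (V(k) = k*(2*k) = 2*k**2)
r = -19408 (r = -18294 - 1114 = -19408)
(r + V(-97))*(33218 - 39157) = (-19408 + 2*(-97)**2)*(33218 - 39157) = (-19408 + 2*9409)*(-5939) = (-19408 + 18818)*(-5939) = -590*(-5939) = 3504010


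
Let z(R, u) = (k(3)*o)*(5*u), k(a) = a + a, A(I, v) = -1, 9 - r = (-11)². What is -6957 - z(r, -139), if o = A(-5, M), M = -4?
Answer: -11127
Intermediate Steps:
r = -112 (r = 9 - 1*(-11)² = 9 - 1*121 = 9 - 121 = -112)
k(a) = 2*a
o = -1
z(R, u) = -30*u (z(R, u) = ((2*3)*(-1))*(5*u) = (6*(-1))*(5*u) = -30*u)
-6957 - z(r, -139) = -6957 - (-30)*(-139) = -6957 - 1*4170 = -6957 - 4170 = -11127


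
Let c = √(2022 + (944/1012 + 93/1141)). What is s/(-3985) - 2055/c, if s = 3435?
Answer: -687/797 - 2055*√168582032976203/583989611 ≈ -46.551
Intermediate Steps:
c = √168582032976203/288673 (c = √(2022 + (944*(1/1012) + 93*(1/1141))) = √(2022 + (236/253 + 93/1141)) = √(2022 + 292805/288673) = √(583989611/288673) = √168582032976203/288673 ≈ 44.978)
s/(-3985) - 2055/c = 3435/(-3985) - 2055*√168582032976203/583989611 = 3435*(-1/3985) - 2055*√168582032976203/583989611 = -687/797 - 2055*√168582032976203/583989611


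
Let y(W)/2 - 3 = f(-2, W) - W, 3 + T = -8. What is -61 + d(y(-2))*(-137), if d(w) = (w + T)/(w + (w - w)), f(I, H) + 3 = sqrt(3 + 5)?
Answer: -2299/4 + 1507*sqrt(2)/4 ≈ -41.945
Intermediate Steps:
T = -11 (T = -3 - 8 = -11)
f(I, H) = -3 + 2*sqrt(2) (f(I, H) = -3 + sqrt(3 + 5) = -3 + sqrt(8) = -3 + 2*sqrt(2))
y(W) = -2*W + 4*sqrt(2) (y(W) = 6 + 2*((-3 + 2*sqrt(2)) - W) = 6 + 2*(-3 - W + 2*sqrt(2)) = 6 + (-6 - 2*W + 4*sqrt(2)) = -2*W + 4*sqrt(2))
d(w) = (-11 + w)/w (d(w) = (w - 11)/(w + (w - w)) = (-11 + w)/(w + 0) = (-11 + w)/w)
-61 + d(y(-2))*(-137) = -61 + ((-11 + (-2*(-2) + 4*sqrt(2)))/(-2*(-2) + 4*sqrt(2)))*(-137) = -61 + ((-11 + (4 + 4*sqrt(2)))/(4 + 4*sqrt(2)))*(-137) = -61 + ((-7 + 4*sqrt(2))/(4 + 4*sqrt(2)))*(-137) = -61 - 137*(-7 + 4*sqrt(2))/(4 + 4*sqrt(2))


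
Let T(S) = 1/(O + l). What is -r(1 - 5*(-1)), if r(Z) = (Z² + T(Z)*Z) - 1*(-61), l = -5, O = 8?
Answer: -99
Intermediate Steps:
T(S) = ⅓ (T(S) = 1/(8 - 5) = 1/3 = ⅓)
r(Z) = 61 + Z² + Z/3 (r(Z) = (Z² + Z/3) - 1*(-61) = (Z² + Z/3) + 61 = 61 + Z² + Z/3)
-r(1 - 5*(-1)) = -(61 + (1 - 5*(-1))² + (1 - 5*(-1))/3) = -(61 + (1 + 5)² + (1 + 5)/3) = -(61 + 6² + (⅓)*6) = -(61 + 36 + 2) = -1*99 = -99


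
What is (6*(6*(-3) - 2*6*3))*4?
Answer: -1296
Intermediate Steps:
(6*(6*(-3) - 2*6*3))*4 = (6*(-18 - 12*3))*4 = (6*(-18 - 36))*4 = (6*(-54))*4 = -324*4 = -1296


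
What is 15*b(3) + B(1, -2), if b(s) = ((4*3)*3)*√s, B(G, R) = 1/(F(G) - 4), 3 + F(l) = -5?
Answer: -1/12 + 540*√3 ≈ 935.22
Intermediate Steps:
F(l) = -8 (F(l) = -3 - 5 = -8)
B(G, R) = -1/12 (B(G, R) = 1/(-8 - 4) = 1/(-12) = -1/12)
b(s) = 36*√s (b(s) = (12*3)*√s = 36*√s)
15*b(3) + B(1, -2) = 15*(36*√3) - 1/12 = 540*√3 - 1/12 = -1/12 + 540*√3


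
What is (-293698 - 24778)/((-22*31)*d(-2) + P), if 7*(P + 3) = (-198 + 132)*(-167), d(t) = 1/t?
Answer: -557333/3347 ≈ -166.52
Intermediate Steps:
P = 11001/7 (P = -3 + ((-198 + 132)*(-167))/7 = -3 + (-66*(-167))/7 = -3 + (⅐)*11022 = -3 + 11022/7 = 11001/7 ≈ 1571.6)
(-293698 - 24778)/((-22*31)*d(-2) + P) = (-293698 - 24778)/(-22*31/(-2) + 11001/7) = -318476/(-682*(-½) + 11001/7) = -318476/(341 + 11001/7) = -318476/13388/7 = -318476*7/13388 = -557333/3347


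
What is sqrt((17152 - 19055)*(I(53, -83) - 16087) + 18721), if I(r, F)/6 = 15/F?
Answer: 2*sqrt(52760001527)/83 ≈ 5534.8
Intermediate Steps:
I(r, F) = 90/F (I(r, F) = 6*(15/F) = 90/F)
sqrt((17152 - 19055)*(I(53, -83) - 16087) + 18721) = sqrt((17152 - 19055)*(90/(-83) - 16087) + 18721) = sqrt(-1903*(90*(-1/83) - 16087) + 18721) = sqrt(-1903*(-90/83 - 16087) + 18721) = sqrt(-1903*(-1335311/83) + 18721) = sqrt(2541096833/83 + 18721) = sqrt(2542650676/83) = 2*sqrt(52760001527)/83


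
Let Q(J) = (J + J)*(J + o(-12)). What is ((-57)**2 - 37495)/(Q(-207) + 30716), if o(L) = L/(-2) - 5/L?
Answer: -68492/227515 ≈ -0.30104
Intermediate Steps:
o(L) = -5/L - L/2 (o(L) = L*(-1/2) - 5/L = -L/2 - 5/L = -5/L - L/2)
Q(J) = 2*J*(77/12 + J) (Q(J) = (J + J)*(J + (-5/(-12) - 1/2*(-12))) = (2*J)*(J + (-5*(-1/12) + 6)) = (2*J)*(J + (5/12 + 6)) = (2*J)*(J + 77/12) = (2*J)*(77/12 + J) = 2*J*(77/12 + J))
((-57)**2 - 37495)/(Q(-207) + 30716) = ((-57)**2 - 37495)/((1/6)*(-207)*(77 + 12*(-207)) + 30716) = (3249 - 37495)/((1/6)*(-207)*(77 - 2484) + 30716) = -34246/((1/6)*(-207)*(-2407) + 30716) = -34246/(166083/2 + 30716) = -34246/227515/2 = -34246*2/227515 = -68492/227515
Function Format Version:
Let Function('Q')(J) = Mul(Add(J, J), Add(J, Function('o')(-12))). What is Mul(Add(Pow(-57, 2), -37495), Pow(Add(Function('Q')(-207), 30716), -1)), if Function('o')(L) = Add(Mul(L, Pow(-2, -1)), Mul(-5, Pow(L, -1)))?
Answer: Rational(-68492, 227515) ≈ -0.30104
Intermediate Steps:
Function('o')(L) = Add(Mul(-5, Pow(L, -1)), Mul(Rational(-1, 2), L)) (Function('o')(L) = Add(Mul(L, Rational(-1, 2)), Mul(-5, Pow(L, -1))) = Add(Mul(Rational(-1, 2), L), Mul(-5, Pow(L, -1))) = Add(Mul(-5, Pow(L, -1)), Mul(Rational(-1, 2), L)))
Function('Q')(J) = Mul(2, J, Add(Rational(77, 12), J)) (Function('Q')(J) = Mul(Add(J, J), Add(J, Add(Mul(-5, Pow(-12, -1)), Mul(Rational(-1, 2), -12)))) = Mul(Mul(2, J), Add(J, Add(Mul(-5, Rational(-1, 12)), 6))) = Mul(Mul(2, J), Add(J, Add(Rational(5, 12), 6))) = Mul(Mul(2, J), Add(J, Rational(77, 12))) = Mul(Mul(2, J), Add(Rational(77, 12), J)) = Mul(2, J, Add(Rational(77, 12), J)))
Mul(Add(Pow(-57, 2), -37495), Pow(Add(Function('Q')(-207), 30716), -1)) = Mul(Add(Pow(-57, 2), -37495), Pow(Add(Mul(Rational(1, 6), -207, Add(77, Mul(12, -207))), 30716), -1)) = Mul(Add(3249, -37495), Pow(Add(Mul(Rational(1, 6), -207, Add(77, -2484)), 30716), -1)) = Mul(-34246, Pow(Add(Mul(Rational(1, 6), -207, -2407), 30716), -1)) = Mul(-34246, Pow(Add(Rational(166083, 2), 30716), -1)) = Mul(-34246, Pow(Rational(227515, 2), -1)) = Mul(-34246, Rational(2, 227515)) = Rational(-68492, 227515)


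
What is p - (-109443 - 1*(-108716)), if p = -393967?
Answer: -393240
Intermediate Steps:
p - (-109443 - 1*(-108716)) = -393967 - (-109443 - 1*(-108716)) = -393967 - (-109443 + 108716) = -393967 - 1*(-727) = -393967 + 727 = -393240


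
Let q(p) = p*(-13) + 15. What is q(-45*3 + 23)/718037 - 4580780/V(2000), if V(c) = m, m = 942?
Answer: -1644584071589/338195427 ≈ -4862.8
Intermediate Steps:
V(c) = 942
q(p) = 15 - 13*p (q(p) = -13*p + 15 = 15 - 13*p)
q(-45*3 + 23)/718037 - 4580780/V(2000) = (15 - 13*(-45*3 + 23))/718037 - 4580780/942 = (15 - 13*(-9*15 + 23))*(1/718037) - 4580780*1/942 = (15 - 13*(-135 + 23))*(1/718037) - 2290390/471 = (15 - 13*(-112))*(1/718037) - 2290390/471 = (15 + 1456)*(1/718037) - 2290390/471 = 1471*(1/718037) - 2290390/471 = 1471/718037 - 2290390/471 = -1644584071589/338195427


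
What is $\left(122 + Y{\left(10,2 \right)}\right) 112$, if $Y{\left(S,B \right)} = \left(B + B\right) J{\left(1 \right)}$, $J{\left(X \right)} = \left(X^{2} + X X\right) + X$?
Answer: $15008$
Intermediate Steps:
$J{\left(X \right)} = X + 2 X^{2}$ ($J{\left(X \right)} = \left(X^{2} + X^{2}\right) + X = 2 X^{2} + X = X + 2 X^{2}$)
$Y{\left(S,B \right)} = 6 B$ ($Y{\left(S,B \right)} = \left(B + B\right) 1 \left(1 + 2 \cdot 1\right) = 2 B 1 \left(1 + 2\right) = 2 B 1 \cdot 3 = 2 B 3 = 6 B$)
$\left(122 + Y{\left(10,2 \right)}\right) 112 = \left(122 + 6 \cdot 2\right) 112 = \left(122 + 12\right) 112 = 134 \cdot 112 = 15008$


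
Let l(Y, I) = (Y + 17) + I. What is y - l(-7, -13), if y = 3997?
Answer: 4000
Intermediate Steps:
l(Y, I) = 17 + I + Y (l(Y, I) = (17 + Y) + I = 17 + I + Y)
y - l(-7, -13) = 3997 - (17 - 13 - 7) = 3997 - 1*(-3) = 3997 + 3 = 4000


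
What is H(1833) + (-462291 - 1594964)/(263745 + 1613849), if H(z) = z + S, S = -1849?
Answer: -32098759/1877594 ≈ -17.096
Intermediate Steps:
H(z) = -1849 + z (H(z) = z - 1849 = -1849 + z)
H(1833) + (-462291 - 1594964)/(263745 + 1613849) = (-1849 + 1833) + (-462291 - 1594964)/(263745 + 1613849) = -16 - 2057255/1877594 = -32098759/1877594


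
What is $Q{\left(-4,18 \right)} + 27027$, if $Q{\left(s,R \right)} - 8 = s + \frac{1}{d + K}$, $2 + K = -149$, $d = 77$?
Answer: $\frac{2000293}{74} \approx 27031.0$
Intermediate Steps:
$K = -151$ ($K = -2 - 149 = -151$)
$Q{\left(s,R \right)} = \frac{591}{74} + s$ ($Q{\left(s,R \right)} = 8 + \left(s + \frac{1}{77 - 151}\right) = 8 + \left(s + \frac{1}{-74}\right) = 8 + \left(s - \frac{1}{74}\right) = 8 + \left(- \frac{1}{74} + s\right) = \frac{591}{74} + s$)
$Q{\left(-4,18 \right)} + 27027 = \left(\frac{591}{74} - 4\right) + 27027 = \frac{295}{74} + 27027 = \frac{2000293}{74}$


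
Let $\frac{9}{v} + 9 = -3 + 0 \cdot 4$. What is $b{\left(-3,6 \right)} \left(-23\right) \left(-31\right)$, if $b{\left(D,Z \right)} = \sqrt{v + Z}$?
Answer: $\frac{713 \sqrt{21}}{2} \approx 1633.7$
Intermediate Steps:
$v = - \frac{3}{4}$ ($v = \frac{9}{-9 + \left(-3 + 0 \cdot 4\right)} = \frac{9}{-9 + \left(-3 + 0\right)} = \frac{9}{-9 - 3} = \frac{9}{-12} = 9 \left(- \frac{1}{12}\right) = - \frac{3}{4} \approx -0.75$)
$b{\left(D,Z \right)} = \sqrt{- \frac{3}{4} + Z}$
$b{\left(-3,6 \right)} \left(-23\right) \left(-31\right) = \frac{\sqrt{-3 + 4 \cdot 6}}{2} \left(-23\right) \left(-31\right) = \frac{\sqrt{-3 + 24}}{2} \left(-23\right) \left(-31\right) = \frac{\sqrt{21}}{2} \left(-23\right) \left(-31\right) = - \frac{23 \sqrt{21}}{2} \left(-31\right) = \frac{713 \sqrt{21}}{2}$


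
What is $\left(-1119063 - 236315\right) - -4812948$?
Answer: $3457570$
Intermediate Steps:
$\left(-1119063 - 236315\right) - -4812948 = \left(-1119063 - 236315\right) + 4812948 = -1355378 + 4812948 = 3457570$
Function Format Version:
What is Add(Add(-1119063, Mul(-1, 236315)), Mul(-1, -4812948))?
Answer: 3457570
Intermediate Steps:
Add(Add(-1119063, Mul(-1, 236315)), Mul(-1, -4812948)) = Add(Add(-1119063, -236315), 4812948) = Add(-1355378, 4812948) = 3457570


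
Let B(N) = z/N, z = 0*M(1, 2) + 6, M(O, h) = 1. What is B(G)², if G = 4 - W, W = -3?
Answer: 36/49 ≈ 0.73469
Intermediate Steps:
z = 6 (z = 0*1 + 6 = 0 + 6 = 6)
G = 7 (G = 4 - 1*(-3) = 4 + 3 = 7)
B(N) = 6/N
B(G)² = (6/7)² = 36/49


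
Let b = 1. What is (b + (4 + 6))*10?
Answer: 110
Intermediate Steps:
(b + (4 + 6))*10 = (1 + (4 + 6))*10 = (1 + 10)*10 = 11*10 = 110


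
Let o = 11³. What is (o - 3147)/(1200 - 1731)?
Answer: 1816/531 ≈ 3.4200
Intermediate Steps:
o = 1331
(o - 3147)/(1200 - 1731) = (1331 - 3147)/(1200 - 1731) = -1816/(-531) = -1816*(-1/531) = 1816/531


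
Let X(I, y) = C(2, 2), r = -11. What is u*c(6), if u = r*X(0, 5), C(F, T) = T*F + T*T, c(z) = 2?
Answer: -176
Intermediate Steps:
C(F, T) = T² + F*T (C(F, T) = F*T + T² = T² + F*T)
X(I, y) = 8 (X(I, y) = 2*(2 + 2) = 2*4 = 8)
u = -88 (u = -11*8 = -88)
u*c(6) = -88*2 = -176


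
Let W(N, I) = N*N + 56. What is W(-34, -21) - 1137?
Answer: 75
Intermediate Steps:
W(N, I) = 56 + N**2 (W(N, I) = N**2 + 56 = 56 + N**2)
W(-34, -21) - 1137 = (56 + (-34)**2) - 1137 = (56 + 1156) - 1137 = 1212 - 1137 = 75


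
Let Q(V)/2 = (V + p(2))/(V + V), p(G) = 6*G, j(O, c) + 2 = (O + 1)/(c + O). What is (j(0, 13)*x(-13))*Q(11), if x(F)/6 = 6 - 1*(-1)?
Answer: -24150/143 ≈ -168.88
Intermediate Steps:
j(O, c) = -2 + (1 + O)/(O + c) (j(O, c) = -2 + (O + 1)/(c + O) = -2 + (1 + O)/(O + c))
x(F) = 42 (x(F) = 6*(6 - 1*(-1)) = 6*(6 + 1) = 6*7 = 42)
Q(V) = (12 + V)/V (Q(V) = 2*((V + 6*2)/(V + V)) = 2*((V + 12)/((2*V))) = 2*((12 + V)*(1/(2*V))) = 2*((12 + V)/(2*V)) = (12 + V)/V)
(j(0, 13)*x(-13))*Q(11) = (((1 - 1*0 - 2*13)/(0 + 13))*42)*((12 + 11)/11) = (((1 + 0 - 26)/13)*42)*((1/11)*23) = (((1/13)*(-25))*42)*(23/11) = -25/13*42*(23/11) = -1050/13*23/11 = -24150/143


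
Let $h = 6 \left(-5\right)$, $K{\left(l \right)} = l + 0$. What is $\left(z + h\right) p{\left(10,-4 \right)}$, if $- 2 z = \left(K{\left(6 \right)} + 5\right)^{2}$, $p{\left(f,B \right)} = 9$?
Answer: $- \frac{1629}{2} \approx -814.5$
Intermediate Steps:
$K{\left(l \right)} = l$
$h = -30$
$z = - \frac{121}{2}$ ($z = - \frac{\left(6 + 5\right)^{2}}{2} = - \frac{11^{2}}{2} = \left(- \frac{1}{2}\right) 121 = - \frac{121}{2} \approx -60.5$)
$\left(z + h\right) p{\left(10,-4 \right)} = \left(- \frac{121}{2} - 30\right) 9 = \left(- \frac{181}{2}\right) 9 = - \frac{1629}{2}$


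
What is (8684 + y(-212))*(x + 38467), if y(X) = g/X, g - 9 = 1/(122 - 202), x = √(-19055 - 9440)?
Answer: 5665416721107/16960 + 147279921*I*√28495/16960 ≈ 3.3405e+8 + 1.4659e+6*I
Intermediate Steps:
x = I*√28495 (x = √(-28495) = I*√28495 ≈ 168.8*I)
g = 719/80 (g = 9 + 1/(122 - 202) = 9 + 1/(-80) = 9 - 1/80 = 719/80 ≈ 8.9875)
y(X) = 719/(80*X)
(8684 + y(-212))*(x + 38467) = (8684 + (719/80)/(-212))*(I*√28495 + 38467) = (8684 + (719/80)*(-1/212))*(38467 + I*√28495) = (8684 - 719/16960)*(38467 + I*√28495) = 147279921*(38467 + I*√28495)/16960 = 5665416721107/16960 + 147279921*I*√28495/16960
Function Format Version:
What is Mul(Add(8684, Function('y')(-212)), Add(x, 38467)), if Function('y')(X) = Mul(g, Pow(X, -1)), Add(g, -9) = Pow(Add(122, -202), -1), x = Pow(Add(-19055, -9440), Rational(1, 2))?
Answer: Add(Rational(5665416721107, 16960), Mul(Rational(147279921, 16960), I, Pow(28495, Rational(1, 2)))) ≈ Add(3.3405e+8, Mul(1.4659e+6, I))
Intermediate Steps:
x = Mul(I, Pow(28495, Rational(1, 2))) (x = Pow(-28495, Rational(1, 2)) = Mul(I, Pow(28495, Rational(1, 2))) ≈ Mul(168.80, I))
g = Rational(719, 80) (g = Add(9, Pow(Add(122, -202), -1)) = Add(9, Pow(-80, -1)) = Add(9, Rational(-1, 80)) = Rational(719, 80) ≈ 8.9875)
Function('y')(X) = Mul(Rational(719, 80), Pow(X, -1))
Mul(Add(8684, Function('y')(-212)), Add(x, 38467)) = Mul(Add(8684, Mul(Rational(719, 80), Pow(-212, -1))), Add(Mul(I, Pow(28495, Rational(1, 2))), 38467)) = Mul(Add(8684, Mul(Rational(719, 80), Rational(-1, 212))), Add(38467, Mul(I, Pow(28495, Rational(1, 2))))) = Mul(Add(8684, Rational(-719, 16960)), Add(38467, Mul(I, Pow(28495, Rational(1, 2))))) = Mul(Rational(147279921, 16960), Add(38467, Mul(I, Pow(28495, Rational(1, 2))))) = Add(Rational(5665416721107, 16960), Mul(Rational(147279921, 16960), I, Pow(28495, Rational(1, 2))))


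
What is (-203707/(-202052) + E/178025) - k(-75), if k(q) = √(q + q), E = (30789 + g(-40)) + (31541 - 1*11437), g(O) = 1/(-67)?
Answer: 623742772477/482002117820 - 5*I*√6 ≈ 1.2941 - 12.247*I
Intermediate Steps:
g(O) = -1/67
E = 3409830/67 (E = (30789 - 1/67) + (31541 - 1*11437) = 2062862/67 + (31541 - 11437) = 2062862/67 + 20104 = 3409830/67 ≈ 50893.)
k(q) = √2*√q (k(q) = √(2*q) = √2*√q)
(-203707/(-202052) + E/178025) - k(-75) = (-203707/(-202052) + (3409830/67)/178025) - √2*√(-75) = (-203707*(-1/202052) + (3409830/67)*(1/178025)) - √2*5*I*√3 = (203707/202052 + 681966/2385535) - 5*I*√6 = 623742772477/482002117820 - 5*I*√6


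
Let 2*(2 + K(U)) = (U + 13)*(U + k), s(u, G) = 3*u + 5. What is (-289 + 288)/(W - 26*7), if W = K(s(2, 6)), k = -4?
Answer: 1/100 ≈ 0.010000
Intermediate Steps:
s(u, G) = 5 + 3*u
K(U) = -2 + (-4 + U)*(13 + U)/2 (K(U) = -2 + ((U + 13)*(U - 4))/2 = -2 + ((13 + U)*(-4 + U))/2 = -2 + ((-4 + U)*(13 + U))/2 = -2 + (-4 + U)*(13 + U)/2)
W = 82 (W = -28 + (5 + 3*2)²/2 + 9*(5 + 3*2)/2 = -28 + (5 + 6)²/2 + 9*(5 + 6)/2 = -28 + (½)*11² + (9/2)*11 = -28 + (½)*121 + 99/2 = -28 + 121/2 + 99/2 = 82)
(-289 + 288)/(W - 26*7) = (-289 + 288)/(82 - 26*7) = -1/(82 - 182) = -1/(-100) = -1*(-1/100) = 1/100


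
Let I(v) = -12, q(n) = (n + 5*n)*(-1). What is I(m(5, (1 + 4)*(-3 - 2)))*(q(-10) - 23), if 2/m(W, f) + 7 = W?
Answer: -444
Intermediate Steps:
m(W, f) = 2/(-7 + W)
q(n) = -6*n (q(n) = (6*n)*(-1) = -6*n)
I(m(5, (1 + 4)*(-3 - 2)))*(q(-10) - 23) = -12*(-6*(-10) - 23) = -12*(60 - 23) = -12*37 = -444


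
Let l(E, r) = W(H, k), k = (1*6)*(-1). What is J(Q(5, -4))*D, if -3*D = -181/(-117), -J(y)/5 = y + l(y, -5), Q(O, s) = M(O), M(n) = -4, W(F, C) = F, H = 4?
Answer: 0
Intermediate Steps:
k = -6 (k = 6*(-1) = -6)
Q(O, s) = -4
l(E, r) = 4
J(y) = -20 - 5*y (J(y) = -5*(y + 4) = -5*(4 + y) = -20 - 5*y)
D = -181/351 (D = -(-181)/(3*(-117)) = -(-181)*(-1)/(3*117) = -⅓*181/117 = -181/351 ≈ -0.51567)
J(Q(5, -4))*D = (-20 - 5*(-4))*(-181/351) = (-20 + 20)*(-181/351) = 0*(-181/351) = 0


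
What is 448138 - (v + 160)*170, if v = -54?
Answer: 430118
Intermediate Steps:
448138 - (v + 160)*170 = 448138 - (-54 + 160)*170 = 448138 - 106*170 = 448138 - 1*18020 = 448138 - 18020 = 430118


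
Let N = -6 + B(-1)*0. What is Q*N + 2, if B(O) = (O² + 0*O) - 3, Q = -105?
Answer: 632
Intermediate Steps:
B(O) = -3 + O² (B(O) = (O² + 0) - 3 = O² - 3 = -3 + O²)
N = -6 (N = -6 + (-3 + (-1)²)*0 = -6 + (-3 + 1)*0 = -6 - 2*0 = -6 + 0 = -6)
Q*N + 2 = -105*(-6) + 2 = 630 + 2 = 632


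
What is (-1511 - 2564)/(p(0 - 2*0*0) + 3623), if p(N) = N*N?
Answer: -4075/3623 ≈ -1.1248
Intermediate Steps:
p(N) = N**2
(-1511 - 2564)/(p(0 - 2*0*0) + 3623) = (-1511 - 2564)/((0 - 2*0*0)**2 + 3623) = -4075/((0 + 0*0)**2 + 3623) = -4075/((0 + 0)**2 + 3623) = -4075/(0**2 + 3623) = -4075/(0 + 3623) = -4075/3623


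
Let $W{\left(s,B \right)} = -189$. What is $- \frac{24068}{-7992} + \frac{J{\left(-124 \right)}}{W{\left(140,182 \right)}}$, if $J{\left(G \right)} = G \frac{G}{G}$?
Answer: $\frac{51295}{13986} \approx 3.6676$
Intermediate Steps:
$J{\left(G \right)} = G$ ($J{\left(G \right)} = G 1 = G$)
$- \frac{24068}{-7992} + \frac{J{\left(-124 \right)}}{W{\left(140,182 \right)}} = - \frac{24068}{-7992} - \frac{124}{-189} = \left(-24068\right) \left(- \frac{1}{7992}\right) - - \frac{124}{189} = \frac{6017}{1998} + \frac{124}{189} = \frac{51295}{13986}$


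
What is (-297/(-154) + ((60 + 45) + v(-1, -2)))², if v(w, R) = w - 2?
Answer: 2117025/196 ≈ 10801.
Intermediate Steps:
v(w, R) = -2 + w
(-297/(-154) + ((60 + 45) + v(-1, -2)))² = (-297/(-154) + ((60 + 45) + (-2 - 1)))² = (-297*(-1/154) + (105 - 3))² = (27/14 + 102)² = (1455/14)² = 2117025/196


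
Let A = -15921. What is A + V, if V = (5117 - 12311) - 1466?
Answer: -24581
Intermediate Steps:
V = -8660 (V = -7194 - 1466 = -8660)
A + V = -15921 - 8660 = -24581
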